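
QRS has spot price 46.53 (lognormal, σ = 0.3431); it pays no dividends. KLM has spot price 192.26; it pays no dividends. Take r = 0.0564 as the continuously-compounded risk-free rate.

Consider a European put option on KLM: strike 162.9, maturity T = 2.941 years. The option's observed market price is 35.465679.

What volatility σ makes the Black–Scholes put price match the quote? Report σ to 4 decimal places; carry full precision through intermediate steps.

sigma = 0.5428

At σ = 0.5428 the Black–Scholes value reproduces the quote:
σ√T = 0.5428·√2.941 = 0.930866
d₁ = (ln(S/K) + (r+σ²/2)T) / (σ√T) = (ln(192.26/162.9) + (0.0564+0.5428²/2)·2.941) / 0.930866 = (0.165712 + 0.599129) / 0.930866 = 0.821644
d₂ = d₁ − σ√T = 0.821644 − 0.930866 = -0.109223
e^{−rT} = 0.847154
N(−d₁) = 0.205640,  N(−d₂) = 0.543487
V = K·e^{−rT}·N(−d₂) − S·N(−d₁) = 75.001991 − 39.536311 = 35.465679 (the quoted price), and the Black–Scholes price is strictly increasing in σ, so σ is unique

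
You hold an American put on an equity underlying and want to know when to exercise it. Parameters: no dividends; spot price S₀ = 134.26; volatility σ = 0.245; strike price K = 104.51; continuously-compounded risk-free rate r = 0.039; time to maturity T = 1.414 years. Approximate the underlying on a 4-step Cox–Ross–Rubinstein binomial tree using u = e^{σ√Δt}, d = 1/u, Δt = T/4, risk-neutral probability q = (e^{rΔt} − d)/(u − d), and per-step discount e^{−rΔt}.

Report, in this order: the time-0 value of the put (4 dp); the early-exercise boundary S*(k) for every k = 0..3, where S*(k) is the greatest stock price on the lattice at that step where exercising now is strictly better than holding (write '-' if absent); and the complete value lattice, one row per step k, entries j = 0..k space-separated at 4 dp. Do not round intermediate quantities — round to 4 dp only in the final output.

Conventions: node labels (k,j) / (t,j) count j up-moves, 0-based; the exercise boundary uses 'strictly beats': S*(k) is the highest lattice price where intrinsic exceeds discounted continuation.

Δt=0.35350  u=1.15681  d=0.86445  q=0.51113  discount=0.98631
step 4 (expiry): payoffs max(K−S,0) = 29.5383 4.1820 0.0000 0.0000 0.0000
step 3: (k=3,j=0): S=86.7281, K−S=17.7819, hold=16.3510 ⇒ V=17.7819 exercise | (k=3,j=1): S=116.0605, K−S=0.0000, hold=2.0165 ⇒ V=2.0165 continue | (k=3,j=2): S=155.3134, K−S=0.0000, hold=0.0000 ⇒ V=0.0000 continue | (k=3,j=3): S=207.8421, K−S=0.0000, hold=0.0000 ⇒ V=0.0000 continue  boundary S*=86.7281
step 2: (k=2,j=0): S=100.3280, K−S=4.1820, hold=9.5906 ⇒ V=9.5906 continue | (k=2,j=1): S=134.2600, K−S=0.0000, hold=0.9723 ⇒ V=0.9723 continue | (k=2,j=2): S=179.6682, K−S=0.0000, hold=0.0000 ⇒ V=0.0000 continue  boundary S*=-
step 1: (k=1,j=0): S=116.0605, K−S=0.0000, hold=5.1145 ⇒ V=5.1145 continue | (k=1,j=1): S=155.3134, K−S=0.0000, hold=0.4688 ⇒ V=0.4688 continue  boundary S*=-
step 0: (k=0,j=0): S=134.2600, K−S=0.0000, hold=2.7025 ⇒ V=2.7025 continue  boundary S*=-

price = 2.7025
boundary = - - - 86.7281
tree:
2.7025
5.1145 0.4688
9.5906 0.9723 0.0000
17.7819 2.0165 0.0000 0.0000
29.5383 4.1820 0.0000 0.0000 0.0000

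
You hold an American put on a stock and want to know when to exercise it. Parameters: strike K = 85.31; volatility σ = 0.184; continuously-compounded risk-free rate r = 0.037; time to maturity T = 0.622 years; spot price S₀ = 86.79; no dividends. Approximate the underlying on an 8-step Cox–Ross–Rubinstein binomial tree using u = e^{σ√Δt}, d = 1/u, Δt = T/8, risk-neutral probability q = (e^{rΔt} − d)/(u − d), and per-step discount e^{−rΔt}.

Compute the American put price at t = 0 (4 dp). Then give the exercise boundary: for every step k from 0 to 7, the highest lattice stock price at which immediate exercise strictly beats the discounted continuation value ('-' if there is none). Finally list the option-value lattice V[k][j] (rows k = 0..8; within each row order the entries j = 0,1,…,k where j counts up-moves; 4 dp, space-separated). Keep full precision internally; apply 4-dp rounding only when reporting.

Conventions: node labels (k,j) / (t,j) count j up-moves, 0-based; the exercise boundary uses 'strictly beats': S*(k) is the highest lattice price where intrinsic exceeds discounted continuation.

price = 3.5314
boundary = - - - 74.4087 70.6874 74.4087 70.6874 74.4087
tree:
3.5314
5.3212 1.8672
7.7626 3.0540 0.7610
10.9013 4.8530 1.3786 0.1843
14.6226 7.4393 2.4468 0.3813 0.0000
18.1578 10.9013 4.2237 0.7887 0.0000 0.0000
21.5162 14.6226 7.0037 1.6318 0.0000 0.0000 0.0000
24.7067 18.1578 10.9013 3.3758 0.0000 0.0000 0.0000 0.0000
27.7376 21.5162 14.6226 6.9840 0.0000 0.0000 0.0000 0.0000 0.0000

Δt=0.07775  u=1.05264  d=0.94999  q=0.51524  discount=0.99713
step 8 (expiry): payoffs max(K−S,0) = 27.7376 21.5162 14.6226 6.9840 0.0000 0.0000 0.0000 0.0000 0.0000
step 7: (k=7,j=0): S=60.6033, K−S=24.7067, hold=24.4616 ⇒ V=24.7067 exercise | (k=7,j=1): S=67.1522, K−S=18.1578, hold=17.9128 ⇒ V=18.1578 exercise | (k=7,j=2): S=74.4087, K−S=10.9013, hold=10.6562 ⇒ V=10.9013 exercise | (k=7,j=3): S=82.4495, K−S=2.8605, hold=3.3758 ⇒ V=3.3758 continue | (k=7,j=4): S=91.3591, K−S=0.0000, hold=0.0000 ⇒ V=0.0000 continue | (k=7,j=5): S=101.2314, K−S=0.0000, hold=0.0000 ⇒ V=0.0000 continue | (k=7,j=6): S=112.1706, K−S=0.0000, hold=0.0000 ⇒ V=0.0000 continue | (k=7,j=7): S=124.2920, K−S=0.0000, hold=0.0000 ⇒ V=0.0000 continue  boundary S*=74.4087
step 6: (k=6,j=0): S=63.7938, K−S=21.5162, hold=21.2712 ⇒ V=21.5162 exercise | (k=6,j=1): S=70.6874, K−S=14.6226, hold=14.3775 ⇒ V=14.6226 exercise | (k=6,j=2): S=78.3260, K−S=6.9840, hold=7.0037 ⇒ V=7.0037 continue | (k=6,j=3): S=86.7900, K−S=0.0000, hold=1.6318 ⇒ V=1.6318 continue | (k=6,j=4): S=96.1686, K−S=0.0000, hold=0.0000 ⇒ V=0.0000 continue | (k=6,j=5): S=106.5608, K−S=0.0000, hold=0.0000 ⇒ V=0.0000 continue | (k=6,j=6): S=118.0759, K−S=0.0000, hold=0.0000 ⇒ V=0.0000 continue  boundary S*=70.6874
step 5: (k=5,j=0): S=67.1522, K−S=18.1578, hold=17.9128 ⇒ V=18.1578 exercise | (k=5,j=1): S=74.4087, K−S=10.9013, hold=10.6663 ⇒ V=10.9013 exercise | (k=5,j=2): S=82.4495, K−S=2.8605, hold=4.2237 ⇒ V=4.2237 continue | (k=5,j=3): S=91.3591, K−S=0.0000, hold=0.7887 ⇒ V=0.7887 continue | (k=5,j=4): S=101.2314, K−S=0.0000, hold=0.0000 ⇒ V=0.0000 continue | (k=5,j=5): S=112.1706, K−S=0.0000, hold=0.0000 ⇒ V=0.0000 continue  boundary S*=74.4087
step 4: (k=4,j=0): S=70.6874, K−S=14.6226, hold=14.3775 ⇒ V=14.6226 exercise | (k=4,j=1): S=78.3260, K−S=6.9840, hold=7.4393 ⇒ V=7.4393 continue | (k=4,j=2): S=86.7900, K−S=0.0000, hold=2.4468 ⇒ V=2.4468 continue | (k=4,j=3): S=96.1686, K−S=0.0000, hold=0.3813 ⇒ V=0.3813 continue | (k=4,j=4): S=106.5608, K−S=0.0000, hold=0.0000 ⇒ V=0.0000 continue  boundary S*=70.6874
step 3: (k=3,j=0): S=74.4087, K−S=10.9013, hold=10.8901 ⇒ V=10.9013 exercise | (k=3,j=1): S=82.4495, K−S=2.8605, hold=4.8530 ⇒ V=4.8530 continue | (k=3,j=2): S=91.3591, K−S=0.0000, hold=1.3786 ⇒ V=1.3786 continue | (k=3,j=3): S=101.2314, K−S=0.0000, hold=0.1843 ⇒ V=0.1843 continue  boundary S*=74.4087
step 2: (k=2,j=0): S=78.3260, K−S=6.9840, hold=7.7626 ⇒ V=7.7626 continue | (k=2,j=1): S=86.7900, K−S=0.0000, hold=3.0540 ⇒ V=3.0540 continue | (k=2,j=2): S=96.1686, K−S=0.0000, hold=0.7610 ⇒ V=0.7610 continue  boundary S*=-
step 1: (k=1,j=0): S=82.4495, K−S=2.8605, hold=5.3212 ⇒ V=5.3212 continue | (k=1,j=1): S=91.3591, K−S=0.0000, hold=1.8672 ⇒ V=1.8672 continue  boundary S*=-
step 0: (k=0,j=0): S=86.7900, K−S=0.0000, hold=3.5314 ⇒ V=3.5314 continue  boundary S*=-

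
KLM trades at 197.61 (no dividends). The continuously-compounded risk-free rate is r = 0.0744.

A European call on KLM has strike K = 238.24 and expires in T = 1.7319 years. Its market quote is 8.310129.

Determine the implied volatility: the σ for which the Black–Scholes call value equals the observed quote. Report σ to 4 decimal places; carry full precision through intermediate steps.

At σ = 0.1256 the Black–Scholes value reproduces the quote:
σ√T = 0.1256·√1.7319 = 0.165292
d₁ = (ln(S/K) + (r+σ²/2)T) / (σ√T) = (ln(197.61/238.24) + (0.0744+0.1256²/2)·1.7319) / 0.165292 = (-0.186983 + 0.142514) / 0.165292 = -0.269034
d₂ = d₁ − σ√T = -0.269034 − 0.165292 = -0.434326
e^{−rT} = 0.879103
N(d₁) = 0.393952,  N(d₂) = 0.332026
V = S·N(d₁) − K·e^{−rT}·N(d₂) = 77.848781 − 69.538652 = 8.310129 (matching the quote); vega is positive throughout, so no other σ reproduces this price

sigma = 0.1256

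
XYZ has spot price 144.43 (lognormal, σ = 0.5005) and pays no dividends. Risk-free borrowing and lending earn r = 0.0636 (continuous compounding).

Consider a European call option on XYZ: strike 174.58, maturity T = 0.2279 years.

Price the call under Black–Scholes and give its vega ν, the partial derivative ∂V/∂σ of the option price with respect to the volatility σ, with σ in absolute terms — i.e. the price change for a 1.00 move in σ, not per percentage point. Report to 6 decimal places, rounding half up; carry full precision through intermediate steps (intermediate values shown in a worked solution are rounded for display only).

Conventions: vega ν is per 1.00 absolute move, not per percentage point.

price = 5.068196
ν = 22.790281

σ√T = 0.5005·√0.2279 = 0.238933
d₁ = (ln(S/K) + (r+σ²/2)T) / (σ√T) = (ln(144.43/174.58) + (0.0636+0.5005²/2)·0.2279) / 0.238933 = (-0.189588 + 0.043039) / 0.238933 = -0.613348
d₂ = d₁ − σ√T = -0.613348 − 0.238933 = -0.852281
e^{−rT} = 0.985610
N(d₁) = 0.269823,  N(d₂) = 0.197029
Call price V = S·N(d₁) − K·e^{−rT}·N(d₂) = 38.970541 − 33.902345 = 5.068196
φ(d₁) = (1/√(2π))·e^{−d₁²/2} = 0.330537
ν = S·φ(d₁)·√T = 22.790281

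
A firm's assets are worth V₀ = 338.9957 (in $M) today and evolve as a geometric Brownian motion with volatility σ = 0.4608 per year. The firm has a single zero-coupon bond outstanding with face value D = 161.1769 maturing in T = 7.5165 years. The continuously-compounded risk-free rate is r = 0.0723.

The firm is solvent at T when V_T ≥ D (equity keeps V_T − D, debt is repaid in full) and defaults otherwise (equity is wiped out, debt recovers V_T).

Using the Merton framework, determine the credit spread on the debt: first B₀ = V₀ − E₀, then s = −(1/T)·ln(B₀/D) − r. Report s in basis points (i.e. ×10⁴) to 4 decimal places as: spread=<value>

Work the structural quantities from V₀ = 338.9957 against face 161.1769:
d₁ = [ln(V₀/D) + (r + σ²/2)T] / (σ√T)
   = [ln(338.9957/161.1769) + (0.0723 + 0.5·0.4608²)·7.5165] / (0.4608·√7.5165)
   = [0.743485 + 1.341457] / 1.263340 = 1.650341
d₂ = d₁ − σ√T = 1.650341 − 1.263340 = 0.387001
N(d₁) = 0.950563,  N(d₂) = 0.650622,  e^(−rT) = 0.580745
E₀ = V₀·N(d₁) − D·e^(−rT)·N(d₂)
   = 338.9957·0.950563 − 161.1769·0.580745·0.650622 = 261.336887
B₀ = V₀ − E₀ = 338.9957 − 261.336887 = 77.658813
spread = −(1/T)·ln(B₀/D) − r = −(1/7.5165)·ln(77.658813/161.1769) − 0.0723 = 0.02484328
in basis points: 0.02484328 × 10⁴ = 248.4328 bp

spread=248.4328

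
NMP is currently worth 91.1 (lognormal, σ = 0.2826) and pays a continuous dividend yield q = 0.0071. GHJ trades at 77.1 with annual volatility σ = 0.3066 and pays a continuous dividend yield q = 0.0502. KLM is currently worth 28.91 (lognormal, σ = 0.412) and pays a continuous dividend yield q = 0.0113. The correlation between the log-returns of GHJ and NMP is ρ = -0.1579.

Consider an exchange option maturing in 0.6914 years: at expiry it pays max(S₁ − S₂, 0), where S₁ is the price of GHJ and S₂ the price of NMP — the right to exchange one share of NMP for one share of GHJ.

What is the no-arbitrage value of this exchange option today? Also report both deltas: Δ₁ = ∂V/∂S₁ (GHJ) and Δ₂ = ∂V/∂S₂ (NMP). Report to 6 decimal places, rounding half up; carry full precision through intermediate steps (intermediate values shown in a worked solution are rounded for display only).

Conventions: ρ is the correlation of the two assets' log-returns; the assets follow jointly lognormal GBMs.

σ_eff = √(σ₁² + σ₂² − 2ρσ₁σ₂) = √(0.3066² + 0.2826² − 2·-0.1579·0.3066·0.2826) = 0.448585
d₁ = (ln(S₁/S₂) + (q₂ − q₁ + σ_eff²/2)T) / (σ_eff√T) = (ln(77.1/91.1) + (0.0071 − 0.0502 + 0.100614)·0.6914) / 0.373001 = -0.340721
d₂ = d₁ − σ_eff√T = -0.340721 − 0.373001 = -0.713721
N(d₁) = 0.366657,  N(d₂) = 0.237700
V = S₁·e^{−q₁T}·N(d₁) − S₂·e^{−q₂T}·N(d₂) = 27.304909 − 21.548407 = 5.756502
Key observation: the rate r is irrelevant here: denominating values in NMP turns the exchange into a ratio option on S₁/S₂, and discounting at r drops out.
Δ₁ = e^{−q₁T}·N(d₁) = 0.354149;  Δ₂ = −e^{−q₂T}·N(d₂) = -0.236536

exchange price = 5.756502
Δ1 = 0.354149
Δ2 = -0.236536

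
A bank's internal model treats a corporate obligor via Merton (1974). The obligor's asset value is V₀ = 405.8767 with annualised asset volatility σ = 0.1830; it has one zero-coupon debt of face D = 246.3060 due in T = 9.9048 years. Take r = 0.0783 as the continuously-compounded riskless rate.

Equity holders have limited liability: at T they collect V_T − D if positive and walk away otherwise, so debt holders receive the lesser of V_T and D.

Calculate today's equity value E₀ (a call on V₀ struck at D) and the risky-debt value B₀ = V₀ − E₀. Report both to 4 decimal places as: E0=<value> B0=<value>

E0=293.0259 B0=112.8508

Equity is a call on the firm's assets struck at D = 246.3060:
d₁ = [ln(V₀/D) + (r + σ²/2)T] / (σ√T)
   = [ln(405.8767/246.3060) + (0.0783 + 0.5·0.1830²)·9.9048] / (0.1830·√9.9048)
   = [0.499475 + 0.941397] / 0.575936 = 2.501793
d₂ = d₁ − σ√T = 2.501793 − 0.575936 = 1.925857
N(d₁) = 0.993822,  N(d₂) = 0.972939,  e^(−rT) = 0.460452
E₀ = V₀·N(d₁) − D·e^(−rT)·N(d₂)
   = 405.8767·0.993822 − 246.3060·0.460452·0.972939 = 293.025943
B₀ = V₀ − E₀ = 405.8767 − 293.025943 = 112.850757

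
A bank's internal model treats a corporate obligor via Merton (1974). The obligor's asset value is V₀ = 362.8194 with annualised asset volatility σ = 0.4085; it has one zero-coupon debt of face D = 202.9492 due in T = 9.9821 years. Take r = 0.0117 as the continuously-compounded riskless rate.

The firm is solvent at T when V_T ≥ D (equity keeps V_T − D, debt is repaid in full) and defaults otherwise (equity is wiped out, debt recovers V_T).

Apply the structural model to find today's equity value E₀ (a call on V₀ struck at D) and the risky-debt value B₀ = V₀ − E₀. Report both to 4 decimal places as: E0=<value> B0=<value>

Apply the equity-as-call identities (strike 202.9492, horizon 9.9821 years):
d₁ = [ln(V₀/D) + (r + σ²/2)T] / (σ√T)
   = [ln(362.8194/202.9492) + (0.0117 + 0.5·0.4085²)·9.9821] / (0.4085·√9.9821)
   = [0.580949 + 0.949658] / 1.290634 = 1.185935
d₂ = d₁ − σ√T = 1.185935 − 1.290634 = -0.104699
N(d₁) = 0.882176,  N(d₂) = 0.458307,  e^(−rT) = 0.889772
E₀ = V₀·N(d₁) − D·e^(−rT)·N(d₂)
   = 362.8194·0.882176 − 202.9492·0.889772·0.458307 = 237.310143
B₀ = V₀ − E₀ = 362.8194 − 237.310143 = 125.509257

E0=237.3101 B0=125.5093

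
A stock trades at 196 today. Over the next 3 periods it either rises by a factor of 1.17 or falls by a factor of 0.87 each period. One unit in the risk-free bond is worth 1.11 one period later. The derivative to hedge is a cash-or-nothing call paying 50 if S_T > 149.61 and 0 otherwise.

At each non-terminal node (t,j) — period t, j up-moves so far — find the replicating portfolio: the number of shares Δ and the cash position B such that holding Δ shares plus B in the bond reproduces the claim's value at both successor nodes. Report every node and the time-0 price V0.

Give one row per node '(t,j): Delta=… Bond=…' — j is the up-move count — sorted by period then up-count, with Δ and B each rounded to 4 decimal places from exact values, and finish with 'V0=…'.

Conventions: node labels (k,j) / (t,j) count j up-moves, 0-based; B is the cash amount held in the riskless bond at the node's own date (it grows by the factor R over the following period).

No-arbitrage ⇒ martingale measure with p* = (R−d)/(u−d) = 0.8000.
Terminal payoffs: V(3,0)=0.0000, V(3,1)=50.0000, V(3,2)=50.0000, V(3,3)=50.0000
  t=2,j=0: stock 148.3524 → up 173.5723 (V=50.0000), down 129.0666 (V=0.0000). Price 36.0360; hedge Δ=1.1235, bond B=-130.6306.
  t=2,j=1: stock 199.5084 → up 233.4248 (V=50.0000), down 173.5723 (V=50.0000). Price 45.0450; hedge Δ=0.0000, bond B=45.0450.
  t=2,j=2: stock 268.3044 → up 313.9161 (V=50.0000), down 233.4248 (V=50.0000). Price 45.0450; hedge Δ=0.0000, bond B=45.0450.
  t=1,j=0: stock 170.5200 → up 199.5084 (V=45.0450), down 148.3524 (V=36.0360). Price 38.9579; hedge Δ=0.1761, bond B=8.9278.
  t=1,j=1: stock 229.3200 → up 268.3044 (V=45.0450), down 199.5084 (V=45.0450). Price 40.5811; hedge Δ=0.0000, bond B=40.5811.
  t=0,j=0: stock 196.0000 → up 229.3200 (V=40.5811), down 170.5200 (V=38.9579). Price 36.2671; hedge Δ=0.0276, bond B=30.8563.
As a check, the time-0 holding Δ(0,0)·S0 + B(0,0) comes to 36.2671 — exactly V0.

(0,0): Delta=0.0276 Bond=30.8563
(1,0): Delta=0.1761 Bond=8.9278
(1,1): Delta=0.0000 Bond=40.5811
(2,0): Delta=1.1235 Bond=-130.6306
(2,1): Delta=0.0000 Bond=45.0450
(2,2): Delta=0.0000 Bond=45.0450
V0=36.2671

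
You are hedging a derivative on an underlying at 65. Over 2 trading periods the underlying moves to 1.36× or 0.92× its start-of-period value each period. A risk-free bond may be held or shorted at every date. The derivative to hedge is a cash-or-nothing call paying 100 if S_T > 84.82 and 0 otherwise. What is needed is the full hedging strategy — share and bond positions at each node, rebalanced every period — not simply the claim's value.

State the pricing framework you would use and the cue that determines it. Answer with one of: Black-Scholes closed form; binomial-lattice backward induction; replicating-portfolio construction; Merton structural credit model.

framework: replicating-portfolio construction

Key observation: the mandate to exhibit the hedge at every date and state singles out the replicating-portfolio construction on the 2-period tree with factors 1.36 and 0.92 from 65.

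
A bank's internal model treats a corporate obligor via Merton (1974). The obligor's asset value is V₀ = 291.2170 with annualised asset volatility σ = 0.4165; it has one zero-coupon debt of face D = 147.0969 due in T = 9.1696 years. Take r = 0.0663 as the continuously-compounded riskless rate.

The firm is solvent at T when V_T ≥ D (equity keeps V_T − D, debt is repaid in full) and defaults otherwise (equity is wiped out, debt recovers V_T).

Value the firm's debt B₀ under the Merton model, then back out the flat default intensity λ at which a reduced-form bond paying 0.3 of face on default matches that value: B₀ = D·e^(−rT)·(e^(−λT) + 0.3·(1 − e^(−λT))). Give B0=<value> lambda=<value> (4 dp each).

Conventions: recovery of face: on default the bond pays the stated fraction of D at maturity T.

B0=66.5675 lambda=0.0301

Apply the equity-as-call identities (strike 147.0969, horizon 9.1696 years):
d₁ = [ln(V₀/D) + (r + σ²/2)T] / (σ√T)
   = [ln(291.2170/147.0969) + (0.0663 + 0.5·0.4165²)·9.1696] / (0.4165·√9.1696)
   = [0.682977 + 1.403280] / 1.261218 = 1.654160
d₂ = d₁ − σ√T = 1.654160 − 1.261218 = 0.392942
N(d₁) = 0.950953,  N(d₂) = 0.652819,  e^(−rT) = 0.544469
E₀ = V₀·N(d₁) − D·e^(−rT)·N(d₂)
   = 291.2170·0.950953 − 147.0969·0.544469·0.652819 = 224.649481
B₀ = V₀ − E₀ = 291.2170 − 224.649481 = 66.567519
e^(−λT) = (B₀·e^(rT)/D − 0.3)/(1 − 0.3) = (66.5675·1.836652/147.0969 − 0.3)/0.7 = 0.75880280
λ = −ln(0.75880280)/9.1696 = 0.030101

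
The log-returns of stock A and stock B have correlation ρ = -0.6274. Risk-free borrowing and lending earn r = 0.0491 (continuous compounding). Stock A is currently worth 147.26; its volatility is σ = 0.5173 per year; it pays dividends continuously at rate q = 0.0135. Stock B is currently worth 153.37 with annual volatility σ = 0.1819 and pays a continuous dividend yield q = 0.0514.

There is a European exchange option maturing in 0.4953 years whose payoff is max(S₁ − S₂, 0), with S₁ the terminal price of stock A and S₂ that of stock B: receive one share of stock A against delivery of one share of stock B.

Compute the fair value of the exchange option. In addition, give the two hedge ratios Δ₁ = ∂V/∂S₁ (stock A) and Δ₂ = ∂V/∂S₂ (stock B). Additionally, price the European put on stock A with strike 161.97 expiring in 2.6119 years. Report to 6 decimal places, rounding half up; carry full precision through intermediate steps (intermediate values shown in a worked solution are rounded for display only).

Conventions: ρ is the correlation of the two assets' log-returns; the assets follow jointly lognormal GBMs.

exchange price = 25.052811
Δ1 = 0.567485
Δ2 = -0.381529
price(stock A put K=161.97) = 46.278206

σ_eff = √(σ₁² + σ₂² − 2ρσ₁σ₂) = √(0.5173² + 0.1819² − 2·-0.6274·0.5173·0.1819) = 0.647116
d₁ = (ln(S₁/S₂) + (q₂ − q₁ + σ_eff²/2)T) / (σ_eff√T) = (ln(147.26/153.37) + (0.0514 − 0.0135 + 0.209380)·0.4953) / 0.455425 = 0.179666
d₂ = d₁ − σ_eff√T = 0.179666 − 0.455425 = -0.275759
N(d₁) = 0.571292,  N(d₂) = 0.391367
V = S₁·e^{−q₁T}·N(d₁) − S₂·e^{−q₂T}·N(d₂) = 83.567870 − 58.515059 = 25.052811
Δ₁ = e^{−q₁T}·N(d₁) = 0.567485;  Δ₂ = −e^{−q₂T}·N(d₂) = -0.381529
[vanilla: stock A put K=161.97]
σ√T = 0.5173·√2.6119 = 0.836028
d₁ = (ln(S/K) + (r−q+σ²/2)T) / (σ√T) = (ln(147.26/161.97) + (0.0491−0.0135+0.5173²/2)·2.6119) / 0.836028 = (-0.095211 + 0.442455) / 0.836028 = 0.415349
d₂ = d₁ − σ√T = 0.415349 − 0.836028 = -0.420679
e^{−rT} = 0.879638
e^{−qT} = 0.965354
N(−d₁) = 0.338943,  N(−d₂) = 0.663005
price = K·e^{−rT}·N(−d₂) − S·e^{−qT}·N(−d₁) = 94.461682 − 48.183476 = 46.278206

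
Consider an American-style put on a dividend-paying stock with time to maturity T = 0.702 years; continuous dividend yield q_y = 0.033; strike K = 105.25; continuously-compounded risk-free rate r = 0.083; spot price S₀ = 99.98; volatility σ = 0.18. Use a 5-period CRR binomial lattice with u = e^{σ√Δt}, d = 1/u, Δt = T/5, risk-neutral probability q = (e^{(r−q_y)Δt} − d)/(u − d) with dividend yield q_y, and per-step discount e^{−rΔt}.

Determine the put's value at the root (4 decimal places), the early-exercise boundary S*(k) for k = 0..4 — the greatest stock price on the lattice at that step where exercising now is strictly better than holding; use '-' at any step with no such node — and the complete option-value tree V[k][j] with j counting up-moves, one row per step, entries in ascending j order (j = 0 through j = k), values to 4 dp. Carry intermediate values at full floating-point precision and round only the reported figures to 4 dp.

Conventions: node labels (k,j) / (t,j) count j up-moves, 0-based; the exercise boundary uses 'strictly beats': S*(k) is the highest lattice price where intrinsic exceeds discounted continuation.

Δt=0.14040  u=1.06977  d=0.93478  q=0.53533  discount=0.98841
step 5 (expiry): payoffs max(K−S,0) = 33.8898 23.5845 11.7909 0.0000 0.0000 0.0000
step 4: (k=4,j=0): S=76.3392, K−S=28.9108, hold=28.0443 ⇒ V=28.9108 exercise | (k=4,j=1): S=87.3636, K−S=17.8864, hold=17.0709 ⇒ V=17.8864 exercise | (k=4,j=2): S=99.9800, K−S=5.2700, hold=5.4154 ⇒ V=5.4154 continue | (k=4,j=3): S=114.4184, K−S=0.0000, hold=0.0000 ⇒ V=0.0000 continue | (k=4,j=4): S=130.9419, K−S=0.0000, hold=0.0000 ⇒ V=0.0000 continue  boundary S*=87.3636
step 3: (k=3,j=0): S=81.6655, K−S=23.5845, hold=22.7426 ⇒ V=23.5845 exercise | (k=3,j=1): S=93.4591, K−S=11.7909, hold=11.0804 ⇒ V=11.7909 exercise | (k=3,j=2): S=106.9559, K−S=0.0000, hold=2.4872 ⇒ V=2.4872 continue | (k=3,j=3): S=122.4017, K−S=0.0000, hold=0.0000 ⇒ V=0.0000 continue  boundary S*=93.4591
step 2: (k=2,j=0): S=87.3636, K−S=17.8864, hold=17.0709 ⇒ V=17.8864 exercise | (k=2,j=1): S=99.9800, K−S=5.2700, hold=6.7314 ⇒ V=6.7314 continue | (k=2,j=2): S=114.4184, K−S=0.0000, hold=1.1423 ⇒ V=1.1423 continue  boundary S*=87.3636
step 1: (k=1,j=0): S=93.4591, K−S=11.7909, hold=11.7768 ⇒ V=11.7909 exercise | (k=1,j=1): S=106.9559, K−S=0.0000, hold=3.6961 ⇒ V=3.6961 continue  boundary S*=93.4591
step 0: (k=0,j=0): S=99.9800, K−S=5.2700, hold=7.3711 ⇒ V=7.3711 continue  boundary S*=-

price = 7.3711
boundary = - 93.4591 87.3636 93.4591 87.3636
tree:
7.3711
11.7909 3.6961
17.8864 6.7314 1.1423
23.5845 11.7909 2.4872 0.0000
28.9108 17.8864 5.4154 0.0000 0.0000
33.8898 23.5845 11.7909 0.0000 0.0000 0.0000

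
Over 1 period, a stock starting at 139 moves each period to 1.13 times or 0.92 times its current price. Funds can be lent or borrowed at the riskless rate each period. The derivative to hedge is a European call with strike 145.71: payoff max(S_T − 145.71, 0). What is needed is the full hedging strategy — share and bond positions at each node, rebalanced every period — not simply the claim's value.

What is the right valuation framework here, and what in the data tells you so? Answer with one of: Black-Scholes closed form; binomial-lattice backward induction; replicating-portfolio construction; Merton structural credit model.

framework: replicating-portfolio construction

Key observation: the deliverable is the dynamic trading strategy on the 1-step tree (spot 139, moves 1.13 and 0.92), so the valuation must go through the node-by-node replicating-portfolio solve.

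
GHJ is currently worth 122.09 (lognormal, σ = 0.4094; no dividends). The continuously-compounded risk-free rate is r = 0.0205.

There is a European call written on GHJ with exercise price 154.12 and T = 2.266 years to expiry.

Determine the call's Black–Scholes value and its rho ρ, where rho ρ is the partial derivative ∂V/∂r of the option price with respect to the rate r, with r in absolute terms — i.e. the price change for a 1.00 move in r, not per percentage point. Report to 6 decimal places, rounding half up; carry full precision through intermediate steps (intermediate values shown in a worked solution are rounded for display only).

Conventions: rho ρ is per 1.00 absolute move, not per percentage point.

price = 21.490319
ρ = 90.236271

σ√T = 0.4094·√2.266 = 0.616280
d₁ = (ln(S/K) + (r+σ²/2)T) / (σ√T) = (ln(122.09/154.12) + (0.0205+0.4094²/2)·2.266) / 0.616280 = (-0.232973 + 0.236353) / 0.616280 = 0.005485
d₂ = d₁ − σ√T = 0.005485 − 0.616280 = -0.610795
e^{−rT} = 0.954609
N(d₁) = 0.502188,  N(d₂) = 0.270668
Call price V = S·N(d₁) − K·e^{−rT}·N(d₂) = 61.312151 − 39.821832 = 21.490319
ρ = K·T·e^{−rT}·N(d₂) = 90.236271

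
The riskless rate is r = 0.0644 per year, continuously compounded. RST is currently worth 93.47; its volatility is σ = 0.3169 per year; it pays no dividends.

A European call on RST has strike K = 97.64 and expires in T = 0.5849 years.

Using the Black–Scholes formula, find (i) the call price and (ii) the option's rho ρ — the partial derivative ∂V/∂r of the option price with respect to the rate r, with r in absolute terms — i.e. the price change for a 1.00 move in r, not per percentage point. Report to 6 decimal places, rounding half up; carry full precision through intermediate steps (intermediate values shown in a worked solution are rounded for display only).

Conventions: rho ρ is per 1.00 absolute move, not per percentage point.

price = 8.764867
ρ = 24.310394

σ√T = 0.3169·√0.5849 = 0.242361
d₁ = (ln(S/K) + (r+σ²/2)T) / (σ√T) = (ln(93.47/97.64) + (0.0644+0.3169²/2)·0.5849) / 0.242361 = (-0.043647 + 0.067037) / 0.242361 = 0.096510
d₂ = d₁ − σ√T = 0.096510 − 0.242361 = -0.145851
e^{−rT} = 0.963033
N(d₁) = 0.538442,  N(d₂) = 0.442019
Call price V = S·N(d₁) − K·e^{−rT}·N(d₂) = 50.328201 − 41.563335 = 8.764867
ρ = K·T·e^{−rT}·N(d₂) = 24.310394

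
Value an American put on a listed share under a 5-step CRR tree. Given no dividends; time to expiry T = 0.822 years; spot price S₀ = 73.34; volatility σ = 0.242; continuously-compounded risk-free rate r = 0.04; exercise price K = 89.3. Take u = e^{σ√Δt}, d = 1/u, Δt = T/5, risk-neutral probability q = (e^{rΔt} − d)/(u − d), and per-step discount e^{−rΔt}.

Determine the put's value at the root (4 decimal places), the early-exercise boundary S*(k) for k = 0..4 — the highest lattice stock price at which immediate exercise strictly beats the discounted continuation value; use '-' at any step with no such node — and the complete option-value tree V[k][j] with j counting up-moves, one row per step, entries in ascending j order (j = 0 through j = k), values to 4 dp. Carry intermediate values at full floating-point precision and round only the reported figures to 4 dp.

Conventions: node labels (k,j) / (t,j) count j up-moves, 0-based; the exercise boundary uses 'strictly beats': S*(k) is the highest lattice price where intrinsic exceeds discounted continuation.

price = 16.5889
boundary = - 66.4855 60.2717 66.4855 73.3400
tree:
16.5889
22.8145 10.7999
29.0283 16.1115 5.8173
34.6614 22.8145 9.8557 1.9979
39.7680 29.0283 15.9600 4.0963 0.0000
44.3974 34.6614 22.8145 8.3988 0.0000 0.0000

Δt=0.16440  u=1.10310  d=0.90654  q=0.50906  discount=0.99345
step 5 (expiry): payoffs max(K−S,0) = 44.3974 34.6614 22.8145 8.3988 0.0000 0.0000
step 4: (k=4,j=0): S=49.5320, K−S=39.7680, hold=39.1827 ⇒ V=39.7680 exercise | (k=4,j=1): S=60.2717, K−S=29.0283, hold=28.4430 ⇒ V=29.0283 exercise | (k=4,j=2): S=73.3400, K−S=15.9600, hold=15.3747 ⇒ V=15.9600 exercise | (k=4,j=3): S=89.2419, K−S=0.0581, hold=4.0963 ⇒ V=4.0963 continue | (k=4,j=4): S=108.5916, K−S=0.0000, hold=0.0000 ⇒ V=0.0000 continue  boundary S*=73.3400
step 3: (k=3,j=0): S=54.6386, K−S=34.6614, hold=34.0761 ⇒ V=34.6614 exercise | (k=3,j=1): S=66.4855, K−S=22.8145, hold=22.2292 ⇒ V=22.8145 exercise | (k=3,j=2): S=80.9012, K−S=8.3988, hold=9.8557 ⇒ V=9.8557 continue | (k=3,j=3): S=98.4424, K−S=0.0000, hold=1.9979 ⇒ V=1.9979 continue  boundary S*=66.4855
step 2: (k=2,j=0): S=60.2717, K−S=29.0283, hold=28.4430 ⇒ V=29.0283 exercise | (k=2,j=1): S=73.3400, K−S=15.9600, hold=16.1115 ⇒ V=16.1115 continue | (k=2,j=2): S=89.2419, K−S=0.0581, hold=5.8173 ⇒ V=5.8173 continue  boundary S*=60.2717
step 1: (k=1,j=0): S=66.4855, K−S=22.8145, hold=22.3058 ⇒ V=22.8145 exercise | (k=1,j=1): S=80.9012, K−S=8.3988, hold=10.7999 ⇒ V=10.7999 continue  boundary S*=66.4855
step 0: (k=0,j=0): S=73.3400, K−S=15.9600, hold=16.5889 ⇒ V=16.5889 continue  boundary S*=-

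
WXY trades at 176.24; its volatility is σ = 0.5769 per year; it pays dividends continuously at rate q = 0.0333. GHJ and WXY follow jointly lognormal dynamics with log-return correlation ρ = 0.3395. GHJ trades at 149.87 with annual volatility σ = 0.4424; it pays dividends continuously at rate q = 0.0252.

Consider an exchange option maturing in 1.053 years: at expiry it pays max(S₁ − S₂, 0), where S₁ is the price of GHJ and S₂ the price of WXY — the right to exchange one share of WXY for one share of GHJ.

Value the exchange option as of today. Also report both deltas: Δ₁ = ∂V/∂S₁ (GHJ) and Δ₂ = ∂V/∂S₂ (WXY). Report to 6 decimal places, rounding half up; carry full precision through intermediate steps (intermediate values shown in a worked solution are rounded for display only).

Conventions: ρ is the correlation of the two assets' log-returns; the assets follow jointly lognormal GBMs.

σ_eff = √(σ₁² + σ₂² − 2ρσ₁σ₂) = √(0.4424² + 0.5769² − 2·0.3395·0.4424·0.5769) = 0.596017
d₁ = (ln(S₁/S₂) + (q₂ − q₁ + σ_eff²/2)T) / (σ_eff√T) = (ln(149.87/176.24) + (0.0333 − 0.0252 + 0.177618)·1.053) / 0.611608 = 0.054746
d₂ = d₁ − σ_eff√T = 0.054746 − 0.611608 = -0.556862
N(d₁) = 0.521829,  N(d₂) = 0.288811
V = S₁·e^{−q₁T}·N(d₁) − S₂·e^{−q₂T}·N(d₂) = 76.158619 − 49.146145 = 27.012473
Key observation: r never enters — measured in units of WXY, the claim is a call on S₁/S₂ struck at 1, so only the dividend yields and σ_eff matter.
Δ₁ = e^{−q₁T}·N(d₁) = 0.508165;  Δ₂ = −e^{−q₂T}·N(d₂) = -0.278859

exchange price = 27.012473
Δ1 = 0.508165
Δ2 = -0.278859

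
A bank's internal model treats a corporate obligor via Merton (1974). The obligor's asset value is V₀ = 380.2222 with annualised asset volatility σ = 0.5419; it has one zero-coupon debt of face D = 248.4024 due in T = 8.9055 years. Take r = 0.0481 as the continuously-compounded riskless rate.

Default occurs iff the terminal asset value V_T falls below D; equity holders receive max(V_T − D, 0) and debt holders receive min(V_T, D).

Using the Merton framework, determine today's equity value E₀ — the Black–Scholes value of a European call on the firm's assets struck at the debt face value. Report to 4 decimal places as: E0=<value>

Equity is a call on the firm's assets struck at D = 248.4024:
d₁ = [ln(V₀/D) + (r + σ²/2)T] / (σ√T)
   = [ln(380.2222/248.4024) + (0.0481 + 0.5·0.5419²)·8.9055] / (0.5419·√8.9055)
   = [0.425706 + 1.735930] / 1.617143 = 1.336701
d₂ = d₁ − σ√T = 1.336701 − 1.617143 = -0.280442
N(d₁) = 0.909340,  N(d₂) = 0.389569,  e^(−rT) = 0.651580
E₀ = V₀·N(d₁) − D·e^(−rT)·N(d₂)
   = 380.2222·0.909340 − 248.4024·0.651580·0.389569 = 282.697796

E0=282.6978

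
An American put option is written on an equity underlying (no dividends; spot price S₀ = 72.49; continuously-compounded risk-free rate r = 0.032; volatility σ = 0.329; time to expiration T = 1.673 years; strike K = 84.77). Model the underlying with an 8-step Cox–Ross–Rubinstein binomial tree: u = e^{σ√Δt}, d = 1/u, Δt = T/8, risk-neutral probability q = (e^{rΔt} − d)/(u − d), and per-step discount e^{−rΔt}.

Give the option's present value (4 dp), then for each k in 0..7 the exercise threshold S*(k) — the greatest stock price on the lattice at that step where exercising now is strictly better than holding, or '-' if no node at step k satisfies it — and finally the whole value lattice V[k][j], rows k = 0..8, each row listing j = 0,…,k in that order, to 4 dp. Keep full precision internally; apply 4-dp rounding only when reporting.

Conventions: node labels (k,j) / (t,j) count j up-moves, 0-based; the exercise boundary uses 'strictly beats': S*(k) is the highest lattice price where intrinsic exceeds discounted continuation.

price = 18.3283
boundary = - - - 46.1590 53.6534 46.1590 53.6534 62.3645
tree:
18.3283
24.2790 12.2554
31.1514 17.3087 7.0527
38.6110 23.6520 10.8043 3.1618
45.0586 31.1166 16.0434 5.3839 0.8431
50.6055 38.6110 22.9066 8.9688 1.6470 0.0000
55.3776 45.0586 31.1166 14.4952 3.2176 0.0000 0.0000
59.4832 50.6055 38.6110 22.4055 6.2858 0.0000 0.0000 0.0000
63.0153 55.3776 45.0586 31.1166 12.2800 0.0000 0.0000 0.0000 0.0000

params: Δt=0.20913 u=1.16236 d=0.86032 q=0.48469 e^(-rΔt)=0.99333
t_8 payoffs: 63.0153 55.3776 45.0586 31.1166 12.2800 0.0000 0.0000 0.0000 0.0000
t_7: node(7,0) S=25.2868 payoff=59.4832 vs cont=58.9178 → 59.4832 [stop]  node(7,1) S=34.1645 payoff=50.6055 vs cont=50.0401 → 50.6055 [stop]  node(7,2) S=46.1590 payoff=38.6110 vs cont=38.0456 → 38.6110 [stop]  node(7,3) S=62.3645 payoff=22.4055 vs cont=21.8401 → 22.4055 [stop]  node(7,4) S=84.2595 payoff=0.5105 vs cont=6.2858 → 6.2858 [wait]  node(7,5) S=113.8413 payoff=0.0000 vs cont=0.0000 → 0.0000 [wait]  node(7,6) S=153.8088 payoff=0.0000 vs cont=0.0000 → 0.0000 [wait]  node(7,7) S=207.8081 payoff=0.0000 vs cont=0.0000 → 0.0000 [wait]  ⇒ S*(7)=62.3645
t_6: node(6,0) S=29.3924 payoff=55.3776 vs cont=54.8123 → 55.3776 [stop]  node(6,1) S=39.7114 payoff=45.0586 vs cont=44.4932 → 45.0586 [stop]  node(6,2) S=53.6534 payoff=31.1166 vs cont=30.5513 → 31.1166 [stop]  node(6,3) S=72.4900 payoff=12.2800 vs cont=14.4952 → 14.4952 [wait]  node(6,4) S=97.9398 payoff=0.0000 vs cont=3.2176 → 3.2176 [wait]  node(6,5) S=132.3246 payoff=0.0000 vs cont=0.0000 → 0.0000 [wait]  node(6,6) S=178.7812 payoff=0.0000 vs cont=0.0000 → 0.0000 [wait]  ⇒ S*(6)=53.6534
t_5: node(5,0) S=34.1645 payoff=50.6055 vs cont=50.0401 → 50.6055 [stop]  node(5,1) S=46.1590 payoff=38.6110 vs cont=38.0456 → 38.6110 [stop]  node(5,2) S=62.3645 payoff=22.4055 vs cont=22.9066 → 22.9066 [wait]  node(5,3) S=84.2595 payoff=0.5105 vs cont=8.9688 → 8.9688 [wait]  node(5,4) S=113.8413 payoff=0.0000 vs cont=1.6470 → 1.6470 [wait]  node(5,5) S=153.8088 payoff=0.0000 vs cont=0.0000 → 0.0000 [wait]  ⇒ S*(5)=46.1590
t_4: node(4,0) S=39.7114 payoff=45.0586 vs cont=44.4932 → 45.0586 [stop]  node(4,1) S=53.6534 payoff=31.1166 vs cont=30.7925 → 31.1166 [stop]  node(4,2) S=72.4900 payoff=12.2800 vs cont=16.0434 → 16.0434 [wait]  node(4,3) S=97.9398 payoff=0.0000 vs cont=5.3839 → 5.3839 [wait]  node(4,4) S=132.3246 payoff=0.0000 vs cont=0.8431 → 0.8431 [wait]  ⇒ S*(4)=53.6534
t_3: node(3,0) S=46.1590 payoff=38.6110 vs cont=38.0456 → 38.6110 [stop]  node(3,1) S=62.3645 payoff=22.4055 vs cont=23.6520 → 23.6520 [wait]  node(3,2) S=84.2595 payoff=0.5105 vs cont=10.8043 → 10.8043 [wait]  node(3,3) S=113.8413 payoff=0.0000 vs cont=3.1618 → 3.1618 [wait]  ⇒ S*(3)=46.1590
t_2: node(2,0) S=53.6534 payoff=31.1166 vs cont=31.1514 → 31.1514 [wait]  node(2,1) S=72.4900 payoff=12.2800 vs cont=17.3087 → 17.3087 [wait]  node(2,2) S=97.9398 payoff=0.0000 vs cont=7.0527 → 7.0527 [wait]  ⇒ S*(2)=-
t_1: node(1,0) S=62.3645 payoff=22.4055 vs cont=24.2790 → 24.2790 [wait]  node(1,1) S=84.2595 payoff=0.5105 vs cont=12.2554 → 12.2554 [wait]  ⇒ S*(1)=-
t_0: node(0,0) S=72.4900 payoff=12.2800 vs cont=18.3283 → 18.3283 [wait]  ⇒ S*(0)=-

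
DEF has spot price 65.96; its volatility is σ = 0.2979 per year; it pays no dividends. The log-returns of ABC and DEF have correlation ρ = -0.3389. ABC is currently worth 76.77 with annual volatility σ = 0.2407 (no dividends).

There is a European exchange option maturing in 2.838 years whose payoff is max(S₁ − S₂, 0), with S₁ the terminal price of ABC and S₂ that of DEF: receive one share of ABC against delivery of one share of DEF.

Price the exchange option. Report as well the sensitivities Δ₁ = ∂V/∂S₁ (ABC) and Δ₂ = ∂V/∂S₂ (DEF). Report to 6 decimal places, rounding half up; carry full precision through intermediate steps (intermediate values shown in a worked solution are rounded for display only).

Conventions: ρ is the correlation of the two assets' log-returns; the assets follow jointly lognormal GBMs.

exchange price = 26.529095
Δ1 = 0.717722
Δ2 = -0.433148

σ_eff = √(σ₁² + σ₂² − 2ρσ₁σ₂) = √(0.2407² + 0.2979² − 2·-0.3389·0.2407·0.2979) = 0.441907
d₁ = (ln(S₁/S₂) + (q₂ − q₁ + σ_eff²/2)T) / (σ_eff√T) = (ln(76.77/65.96) + (0.0 − 0.0 + 0.097641)·2.838) / 0.744453 = 0.576088
d₂ = d₁ − σ_eff√T = 0.576088 − 0.744453 = -0.168365
N(d₁) = 0.717722,  N(d₂) = 0.433148
V = S₁·e^{−q₁T}·N(d₁) − S₂·e^{−q₂T}·N(d₂) = 55.099537 − 28.570442 = 26.529095
Key observation: pricing in DEF-units makes this a unit-strike call on the ratio S₁/S₂ — the risk-free rate cancels and cannot affect the value.
Δ₁ = e^{−q₁T}·N(d₁) = 0.717722;  Δ₂ = −e^{−q₂T}·N(d₂) = -0.433148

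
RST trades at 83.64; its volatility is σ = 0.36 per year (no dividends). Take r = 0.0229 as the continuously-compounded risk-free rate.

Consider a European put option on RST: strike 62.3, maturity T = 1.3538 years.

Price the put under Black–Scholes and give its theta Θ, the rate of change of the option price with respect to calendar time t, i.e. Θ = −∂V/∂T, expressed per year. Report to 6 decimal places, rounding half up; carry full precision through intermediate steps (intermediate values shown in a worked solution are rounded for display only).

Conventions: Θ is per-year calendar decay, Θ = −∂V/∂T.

σ√T = 0.36·√1.3538 = 0.418870
d₁ = (ln(S/K) + (r+σ²/2)T) / (σ√T) = (ln(83.64/62.3) + (0.0229+0.36²/2)·1.3538) / 0.418870 = (0.294560 + 0.118728) / 0.418870 = 0.986674
d₂ = d₁ − σ√T = 0.986674 − 0.418870 = 0.567804
e^{−rT} = 0.969474
N(−d₁) = 0.161901,  N(−d₂) = 0.285084
Put price V = K·e^{−rT}·N(−d₂) − S·N(−d₁) = 17.218569 − 13.541415 = 3.677154
φ(d₁) = (1/√(2π))·e^{−d₁²/2} = 0.245195
Θ = −S·φ(d₁)·σ/(2√T) + r·K·e^{−rT}·N(−d₂) = −3.172640 + 0.394305 = -2.778335

price = 3.677154
Θ = -2.778335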